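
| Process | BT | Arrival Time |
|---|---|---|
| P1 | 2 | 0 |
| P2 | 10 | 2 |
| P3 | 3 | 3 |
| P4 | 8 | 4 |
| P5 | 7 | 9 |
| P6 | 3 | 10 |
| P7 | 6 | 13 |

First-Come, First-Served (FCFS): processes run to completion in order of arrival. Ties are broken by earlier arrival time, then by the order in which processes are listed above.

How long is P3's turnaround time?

Timeline: | P1 0-2 | P2 2-12 | P3 12-15 | P4 15-23 | P5 23-30 | P6 30-33 | P7 33-39 |
Completion: P1=2  P2=12  P3=15  P4=23  P5=30  P6=33  P7=39
Turnaround (C−A): P1=2  P2=10  P3=12  P4=19  P5=21  P6=23  P7=26
Turnaround(P3) = completion − arrival = 15 − 3 = 12

12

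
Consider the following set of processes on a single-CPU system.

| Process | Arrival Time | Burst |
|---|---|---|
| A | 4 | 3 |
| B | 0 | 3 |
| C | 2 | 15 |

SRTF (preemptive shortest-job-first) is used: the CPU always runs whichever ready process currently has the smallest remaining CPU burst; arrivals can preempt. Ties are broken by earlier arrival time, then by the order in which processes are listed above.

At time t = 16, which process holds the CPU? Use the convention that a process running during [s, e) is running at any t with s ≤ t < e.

C

Timeline: | B 0-3 | C 3-4 | A 4-7 | C 7-21 |
Completion: A=7  B=3  C=21
Turnaround (C−A): A=3  B=3  C=19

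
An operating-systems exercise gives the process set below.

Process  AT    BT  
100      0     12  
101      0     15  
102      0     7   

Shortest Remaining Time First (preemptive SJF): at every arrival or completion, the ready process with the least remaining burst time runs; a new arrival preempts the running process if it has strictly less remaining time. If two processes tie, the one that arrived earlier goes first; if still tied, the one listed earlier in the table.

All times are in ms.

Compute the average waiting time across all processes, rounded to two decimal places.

8.67

Timeline: | 102 0-7 | 100 7-19 | 101 19-34 |
Completion: 100=19  101=34  102=7
Waiting times: 100=7, 101=19, 102=0
Average waiting = (7+19+0) / 3 = 26/3 = 8.67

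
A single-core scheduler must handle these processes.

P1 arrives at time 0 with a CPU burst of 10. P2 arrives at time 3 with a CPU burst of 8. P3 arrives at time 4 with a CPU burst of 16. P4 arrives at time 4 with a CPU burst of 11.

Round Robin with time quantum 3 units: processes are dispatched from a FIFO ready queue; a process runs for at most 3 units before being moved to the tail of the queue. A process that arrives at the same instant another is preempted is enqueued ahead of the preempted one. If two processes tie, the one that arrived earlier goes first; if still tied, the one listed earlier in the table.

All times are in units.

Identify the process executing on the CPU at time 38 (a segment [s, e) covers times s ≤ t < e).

Timeline: | P1 0-3 | P2 3-6 | P1 6-9 | P3 9-12 | P4 12-15 | P2 15-18 | P1 18-21 | P3 21-24 | P4 24-27 | P2 27-29 | P1 29-30 | P3 30-33 | P4 33-36 | P3 36-39 | P4 39-41 | P3 41-45 |
Completion: P1=30  P2=29  P3=45  P4=41
Turnaround (C−A): P1=30  P2=26  P3=41  P4=37

P3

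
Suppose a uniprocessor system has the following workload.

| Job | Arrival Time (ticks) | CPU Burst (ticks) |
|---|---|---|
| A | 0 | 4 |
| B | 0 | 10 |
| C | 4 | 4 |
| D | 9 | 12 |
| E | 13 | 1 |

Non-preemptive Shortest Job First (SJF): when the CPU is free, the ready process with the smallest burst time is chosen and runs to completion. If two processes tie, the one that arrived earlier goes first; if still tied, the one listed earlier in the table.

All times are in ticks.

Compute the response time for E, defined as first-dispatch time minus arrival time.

5

Timeline: | A 0-4 | C 4-8 | B 8-18 | E 18-19 | D 19-31 |
Completion: A=4  B=18  C=8  D=31  E=19
Turnaround (C−A): A=4  B=18  C=4  D=22  E=6
Response(E) = first start − arrival = 18 − 13 = 5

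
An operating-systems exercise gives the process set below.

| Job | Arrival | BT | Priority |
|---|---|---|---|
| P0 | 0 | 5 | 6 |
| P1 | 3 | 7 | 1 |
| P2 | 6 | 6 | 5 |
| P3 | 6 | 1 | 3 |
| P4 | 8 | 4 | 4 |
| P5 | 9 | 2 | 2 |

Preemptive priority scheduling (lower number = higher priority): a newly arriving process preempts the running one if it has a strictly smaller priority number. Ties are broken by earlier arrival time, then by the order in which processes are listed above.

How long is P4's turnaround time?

9

Gantt: | P0 0-3 | P1 3-10 | P5 10-12 | P3 12-13 | P4 13-17 | P2 17-23 | P0 23-25 |
Completion: P0=25  P1=10  P2=23  P3=13  P4=17  P5=12
Turnaround (C−A): P0=25  P1=7  P2=17  P3=7  P4=9  P5=3
Turnaround(P4) = completion − arrival = 17 − 8 = 9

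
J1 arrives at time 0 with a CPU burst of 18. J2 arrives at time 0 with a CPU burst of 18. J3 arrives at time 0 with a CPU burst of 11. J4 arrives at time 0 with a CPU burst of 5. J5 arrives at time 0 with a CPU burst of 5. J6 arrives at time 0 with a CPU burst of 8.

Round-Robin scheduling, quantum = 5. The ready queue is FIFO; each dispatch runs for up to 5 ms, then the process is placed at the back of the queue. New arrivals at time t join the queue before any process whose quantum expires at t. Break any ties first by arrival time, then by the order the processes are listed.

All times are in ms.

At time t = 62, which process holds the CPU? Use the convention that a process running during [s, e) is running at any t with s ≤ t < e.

Gantt: | J1 0-5 | J2 5-10 | J3 10-15 | J4 15-20 | J5 20-25 | J6 25-30 | J1 30-35 | J2 35-40 | J3 40-45 | J6 45-48 | J1 48-53 | J2 53-58 | J3 58-59 | J1 59-62 | J2 62-65 |
Completion: J1=62  J2=65  J3=59  J4=20  J5=25  J6=48

J2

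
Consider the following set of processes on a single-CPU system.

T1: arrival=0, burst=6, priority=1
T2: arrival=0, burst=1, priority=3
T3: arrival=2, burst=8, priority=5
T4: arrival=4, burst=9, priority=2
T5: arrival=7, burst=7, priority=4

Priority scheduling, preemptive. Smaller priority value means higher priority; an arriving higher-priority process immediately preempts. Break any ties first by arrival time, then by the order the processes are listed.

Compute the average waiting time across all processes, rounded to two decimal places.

9.40

Gantt: | T1 0-6 | T4 6-15 | T2 15-16 | T5 16-23 | T3 23-31 |
Completion: T1=6  T2=16  T3=31  T4=15  T5=23
Waiting times: T1=0, T2=15, T3=21, T4=2, T5=9
Average waiting = (0+15+21+2+9) / 5 = 47/5 = 9.40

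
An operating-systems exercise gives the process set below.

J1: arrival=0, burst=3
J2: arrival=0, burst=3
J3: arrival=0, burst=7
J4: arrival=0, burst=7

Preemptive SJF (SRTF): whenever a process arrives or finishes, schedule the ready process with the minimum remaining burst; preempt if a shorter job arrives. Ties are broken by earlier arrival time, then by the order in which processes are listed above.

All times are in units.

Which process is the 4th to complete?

Timeline: | J1 0-3 | J2 3-6 | J3 6-13 | J4 13-20 |
Completion: J1=3  J2=6  J3=13  J4=20
Finish order: J1 → J2 → J3 → J4

J4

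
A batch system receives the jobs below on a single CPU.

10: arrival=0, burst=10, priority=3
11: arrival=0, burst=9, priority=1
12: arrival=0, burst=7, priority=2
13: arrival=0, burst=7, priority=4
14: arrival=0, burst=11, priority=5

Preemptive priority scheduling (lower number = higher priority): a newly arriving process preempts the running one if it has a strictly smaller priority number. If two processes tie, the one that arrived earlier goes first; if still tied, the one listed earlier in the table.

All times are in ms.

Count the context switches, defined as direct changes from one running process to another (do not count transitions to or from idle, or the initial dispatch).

4

Gantt: | 11 0-9 | 12 9-16 | 10 16-26 | 13 26-33 | 14 33-44 |
Completion: 10=26  11=9  12=16  13=33  14=44
Turnaround (C−A): 10=26  11=9  12=16  13=33  14=44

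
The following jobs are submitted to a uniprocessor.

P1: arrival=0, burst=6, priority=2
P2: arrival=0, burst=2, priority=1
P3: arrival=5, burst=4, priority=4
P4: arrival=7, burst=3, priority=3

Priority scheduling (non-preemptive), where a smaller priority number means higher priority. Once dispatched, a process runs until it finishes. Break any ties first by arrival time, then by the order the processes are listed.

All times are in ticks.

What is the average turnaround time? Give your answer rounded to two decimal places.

Timeline: | P2 0-2 | P1 2-8 | P4 8-11 | P3 11-15 |
Completion: P1=8  P2=2  P3=15  P4=11
Turnaround (C−A): P1=8  P2=2  P3=10  P4=4
Turnaround times: P1=8, P2=2, P3=10, P4=4
Average turnaround = (8+2+10+4) / 4 = 24/4 = 6.00

6.00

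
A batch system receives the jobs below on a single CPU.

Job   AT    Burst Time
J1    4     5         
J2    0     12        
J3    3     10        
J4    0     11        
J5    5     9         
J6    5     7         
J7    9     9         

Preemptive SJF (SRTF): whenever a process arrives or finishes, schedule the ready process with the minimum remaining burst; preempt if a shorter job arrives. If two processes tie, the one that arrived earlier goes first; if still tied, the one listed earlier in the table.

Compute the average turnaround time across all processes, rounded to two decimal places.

29.86

Gantt: | J4 0-4 | J1 4-9 | J4 9-16 | J6 16-23 | J5 23-32 | J7 32-41 | J3 41-51 | J2 51-63 |
Completion: J1=9  J2=63  J3=51  J4=16  J5=32  J6=23  J7=41
Turnaround times: J1=5, J2=63, J3=48, J4=16, J5=27, J6=18, J7=32
Average turnaround = (5+63+48+16+27+18+32) / 7 = 209/7 = 29.86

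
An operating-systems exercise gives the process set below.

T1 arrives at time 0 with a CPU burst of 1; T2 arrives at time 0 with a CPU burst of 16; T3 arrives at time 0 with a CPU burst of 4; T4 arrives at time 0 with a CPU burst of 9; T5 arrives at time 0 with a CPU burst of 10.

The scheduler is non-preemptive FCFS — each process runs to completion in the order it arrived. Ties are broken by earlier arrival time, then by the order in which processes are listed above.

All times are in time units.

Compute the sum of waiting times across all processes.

Gantt: | T1 0-1 | T2 1-17 | T3 17-21 | T4 21-30 | T5 30-40 |
Completion: T1=1  T2=17  T3=21  T4=30  T5=40
Turnaround (C−A): T1=1  T2=17  T3=21  T4=30  T5=40
Waiting = turnaround − burst: T1=0, T2=1, T3=17, T4=21, T5=30
Total waiting = 0 + 1 + 17 + 21 + 30 = 69

69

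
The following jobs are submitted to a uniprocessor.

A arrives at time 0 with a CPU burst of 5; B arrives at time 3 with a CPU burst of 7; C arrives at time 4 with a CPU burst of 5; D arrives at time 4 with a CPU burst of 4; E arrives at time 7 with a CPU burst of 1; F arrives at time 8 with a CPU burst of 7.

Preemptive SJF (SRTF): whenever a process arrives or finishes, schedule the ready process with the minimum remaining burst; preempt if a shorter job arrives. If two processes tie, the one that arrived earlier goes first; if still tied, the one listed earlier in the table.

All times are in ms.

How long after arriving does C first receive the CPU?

6

Gantt: | A 0-5 | D 5-7 | E 7-8 | D 8-10 | C 10-15 | B 15-22 | F 22-29 |
Completion: A=5  B=22  C=15  D=10  E=8  F=29
Response(C) = first start − arrival = 10 − 4 = 6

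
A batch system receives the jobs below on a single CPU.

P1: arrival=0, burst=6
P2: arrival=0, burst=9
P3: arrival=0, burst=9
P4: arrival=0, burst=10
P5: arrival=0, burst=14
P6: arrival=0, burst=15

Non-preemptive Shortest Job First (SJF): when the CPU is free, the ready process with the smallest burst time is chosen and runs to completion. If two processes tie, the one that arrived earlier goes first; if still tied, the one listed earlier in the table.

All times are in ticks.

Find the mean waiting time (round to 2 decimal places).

Timeline: | P1 0-6 | P2 6-15 | P3 15-24 | P4 24-34 | P5 34-48 | P6 48-63 |
Completion: P1=6  P2=15  P3=24  P4=34  P5=48  P6=63
Turnaround (C−A): P1=6  P2=15  P3=24  P4=34  P5=48  P6=63
Waiting times: P1=0, P2=6, P3=15, P4=24, P5=34, P6=48
Average waiting = (0+6+15+24+34+48) / 6 = 127/6 = 21.17

21.17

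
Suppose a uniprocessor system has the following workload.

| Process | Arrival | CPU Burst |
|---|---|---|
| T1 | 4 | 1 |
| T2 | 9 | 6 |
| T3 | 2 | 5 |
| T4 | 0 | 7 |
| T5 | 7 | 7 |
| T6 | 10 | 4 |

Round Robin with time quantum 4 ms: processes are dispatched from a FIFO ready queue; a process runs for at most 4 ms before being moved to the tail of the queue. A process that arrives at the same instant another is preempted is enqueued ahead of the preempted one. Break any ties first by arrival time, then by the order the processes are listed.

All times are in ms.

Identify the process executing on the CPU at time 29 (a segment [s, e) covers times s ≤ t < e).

Gantt: | T4 0-4 | T3 4-8 | T1 8-9 | T4 9-12 | T5 12-16 | T3 16-17 | T2 17-21 | T6 21-25 | T5 25-28 | T2 28-30 |
Completion: T1=9  T2=30  T3=17  T4=12  T5=28  T6=25

T2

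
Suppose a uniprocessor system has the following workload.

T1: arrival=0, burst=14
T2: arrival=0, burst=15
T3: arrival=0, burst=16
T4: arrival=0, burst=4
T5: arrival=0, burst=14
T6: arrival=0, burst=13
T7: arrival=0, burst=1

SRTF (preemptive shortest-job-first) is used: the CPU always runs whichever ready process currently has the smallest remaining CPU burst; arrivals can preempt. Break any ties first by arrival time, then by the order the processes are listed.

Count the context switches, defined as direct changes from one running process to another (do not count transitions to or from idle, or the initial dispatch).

Schedule: | T7 0-1 | T4 1-5 | T6 5-18 | T1 18-32 | T5 32-46 | T2 46-61 | T3 61-77 |
Completion: T1=32  T2=61  T3=77  T4=5  T5=46  T6=18  T7=1

6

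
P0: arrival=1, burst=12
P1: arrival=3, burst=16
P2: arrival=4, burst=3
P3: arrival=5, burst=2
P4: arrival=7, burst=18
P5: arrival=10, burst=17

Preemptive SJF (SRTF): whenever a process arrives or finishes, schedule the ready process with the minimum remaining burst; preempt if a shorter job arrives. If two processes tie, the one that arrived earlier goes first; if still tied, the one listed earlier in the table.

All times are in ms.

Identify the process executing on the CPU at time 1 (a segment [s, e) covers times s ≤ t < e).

Timeline: | idle 0-1 | P0 1-4 | P2 4-7 | P3 7-9 | P0 9-18 | P1 18-34 | P5 34-51 | P4 51-69 |
Completion: P0=18  P1=34  P2=7  P3=9  P4=69  P5=51

P0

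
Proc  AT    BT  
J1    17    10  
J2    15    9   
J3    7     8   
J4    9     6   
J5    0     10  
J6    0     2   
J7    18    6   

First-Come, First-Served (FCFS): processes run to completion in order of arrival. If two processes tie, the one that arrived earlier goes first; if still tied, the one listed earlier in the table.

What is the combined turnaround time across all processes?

133

Schedule: | J5 0-10 | J6 10-12 | J3 12-20 | J4 20-26 | J2 26-35 | J1 35-45 | J7 45-51 |
Completion: J1=45  J2=35  J3=20  J4=26  J5=10  J6=12  J7=51
Turnaround (C−A): J1=28  J2=20  J3=13  J4=17  J5=10  J6=12  J7=33
Turnaround = completion − arrival: J1=28, J2=20, J3=13, J4=17, J5=10, J6=12, J7=33
Total turnaround = 28 + 20 + 13 + 17 + 10 + 12 + 33 = 133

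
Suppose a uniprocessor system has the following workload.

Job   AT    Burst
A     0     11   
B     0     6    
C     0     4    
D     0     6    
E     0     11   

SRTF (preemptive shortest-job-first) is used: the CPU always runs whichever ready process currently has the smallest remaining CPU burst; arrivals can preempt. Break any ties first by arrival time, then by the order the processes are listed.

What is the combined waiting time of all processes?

Schedule: | C 0-4 | B 4-10 | D 10-16 | A 16-27 | E 27-38 |
Completion: A=27  B=10  C=4  D=16  E=38
Turnaround (C−A): A=27  B=10  C=4  D=16  E=38
Waiting = turnaround − burst: A=16, B=4, C=0, D=10, E=27
Total waiting = 16 + 4 + 0 + 10 + 27 = 57

57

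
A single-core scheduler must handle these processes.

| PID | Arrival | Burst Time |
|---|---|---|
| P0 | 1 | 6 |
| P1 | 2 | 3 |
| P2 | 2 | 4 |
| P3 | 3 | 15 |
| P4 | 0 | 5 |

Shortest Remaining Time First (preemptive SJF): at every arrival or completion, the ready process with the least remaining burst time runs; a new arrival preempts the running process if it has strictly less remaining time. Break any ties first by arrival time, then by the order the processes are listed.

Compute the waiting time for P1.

Schedule: | P4 0-5 | P1 5-8 | P2 8-12 | P0 12-18 | P3 18-33 |
Completion: P0=18  P1=8  P2=12  P3=33  P4=5
Waiting(P1) = turnaround − burst = 6 − 3 = 3

3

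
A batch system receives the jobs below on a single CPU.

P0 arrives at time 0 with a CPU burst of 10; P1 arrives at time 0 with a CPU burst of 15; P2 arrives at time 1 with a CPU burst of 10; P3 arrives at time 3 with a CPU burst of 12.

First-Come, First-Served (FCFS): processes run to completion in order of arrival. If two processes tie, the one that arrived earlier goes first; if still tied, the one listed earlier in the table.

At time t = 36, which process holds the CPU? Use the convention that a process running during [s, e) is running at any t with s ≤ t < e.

Schedule: | P0 0-10 | P1 10-25 | P2 25-35 | P3 35-47 |
Completion: P0=10  P1=25  P2=35  P3=47

P3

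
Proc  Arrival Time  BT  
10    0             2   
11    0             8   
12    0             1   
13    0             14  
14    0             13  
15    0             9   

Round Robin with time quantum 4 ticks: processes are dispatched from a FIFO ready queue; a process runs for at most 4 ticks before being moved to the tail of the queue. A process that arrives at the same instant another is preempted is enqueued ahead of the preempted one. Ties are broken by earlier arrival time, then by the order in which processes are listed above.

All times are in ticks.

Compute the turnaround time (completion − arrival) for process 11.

Schedule: | 10 0-2 | 11 2-6 | 12 6-7 | 13 7-11 | 14 11-15 | 15 15-19 | 11 19-23 | 13 23-27 | 14 27-31 | 15 31-35 | 13 35-39 | 14 39-43 | 15 43-44 | 13 44-46 | 14 46-47 |
Completion: 10=2  11=23  12=7  13=46  14=47  15=44
Turnaround (C−A): 10=2  11=23  12=7  13=46  14=47  15=44
Turnaround(11) = completion − arrival = 23 − 0 = 23

23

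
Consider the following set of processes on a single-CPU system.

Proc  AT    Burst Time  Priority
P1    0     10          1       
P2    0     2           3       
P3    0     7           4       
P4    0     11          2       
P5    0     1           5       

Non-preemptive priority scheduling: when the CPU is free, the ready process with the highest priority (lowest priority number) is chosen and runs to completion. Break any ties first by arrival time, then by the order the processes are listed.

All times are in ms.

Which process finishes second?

P4

Schedule: | P1 0-10 | P4 10-21 | P2 21-23 | P3 23-30 | P5 30-31 |
Completion: P1=10  P2=23  P3=30  P4=21  P5=31
Finish order: P1 → P4 → P2 → P3 → P5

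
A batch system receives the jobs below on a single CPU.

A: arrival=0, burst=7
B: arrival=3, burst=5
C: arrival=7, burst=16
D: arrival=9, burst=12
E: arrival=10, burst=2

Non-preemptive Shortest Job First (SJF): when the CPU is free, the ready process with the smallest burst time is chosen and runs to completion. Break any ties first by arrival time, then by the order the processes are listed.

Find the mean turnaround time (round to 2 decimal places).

Schedule: | A 0-7 | B 7-12 | E 12-14 | D 14-26 | C 26-42 |
Completion: A=7  B=12  C=42  D=26  E=14
Turnaround times: A=7, B=9, C=35, D=17, E=4
Average turnaround = (7+9+35+17+4) / 5 = 72/5 = 14.40

14.40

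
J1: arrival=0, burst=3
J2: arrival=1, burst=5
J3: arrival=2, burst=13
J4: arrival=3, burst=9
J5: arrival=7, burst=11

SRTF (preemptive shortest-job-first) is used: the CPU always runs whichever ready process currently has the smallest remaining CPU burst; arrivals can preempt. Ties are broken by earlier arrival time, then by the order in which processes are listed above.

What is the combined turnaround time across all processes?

84

Schedule: | J1 0-3 | J2 3-8 | J4 8-17 | J5 17-28 | J3 28-41 |
Completion: J1=3  J2=8  J3=41  J4=17  J5=28
Turnaround (C−A): J1=3  J2=7  J3=39  J4=14  J5=21
Turnaround = completion − arrival: J1=3, J2=7, J3=39, J4=14, J5=21
Total turnaround = 3 + 7 + 39 + 14 + 21 = 84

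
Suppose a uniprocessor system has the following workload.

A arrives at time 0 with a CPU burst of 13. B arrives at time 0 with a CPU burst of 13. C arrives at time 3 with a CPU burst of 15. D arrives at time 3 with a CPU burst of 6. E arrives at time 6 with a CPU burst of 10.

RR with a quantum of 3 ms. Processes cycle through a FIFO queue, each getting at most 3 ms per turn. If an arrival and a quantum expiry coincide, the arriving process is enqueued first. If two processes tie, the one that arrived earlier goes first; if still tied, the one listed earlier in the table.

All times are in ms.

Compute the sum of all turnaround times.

Schedule: | A 0-3 | B 3-6 | C 6-9 | D 9-12 | A 12-15 | E 15-18 | B 18-21 | C 21-24 | D 24-27 | A 27-30 | E 30-33 | B 33-36 | C 36-39 | A 39-42 | E 42-45 | B 45-48 | C 48-51 | A 51-52 | E 52-53 | B 53-54 | C 54-57 |
Completion: A=52  B=54  C=57  D=27  E=53
Turnaround (C−A): A=52  B=54  C=54  D=24  E=47
Turnaround = completion − arrival: A=52, B=54, C=54, D=24, E=47
Total turnaround = 52 + 54 + 54 + 24 + 47 = 231

231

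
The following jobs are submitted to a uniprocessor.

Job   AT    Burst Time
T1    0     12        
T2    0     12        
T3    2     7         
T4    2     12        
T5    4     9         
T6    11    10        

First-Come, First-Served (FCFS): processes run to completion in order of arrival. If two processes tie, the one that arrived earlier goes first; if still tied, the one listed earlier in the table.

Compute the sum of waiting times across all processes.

Schedule: | T1 0-12 | T2 12-24 | T3 24-31 | T4 31-43 | T5 43-52 | T6 52-62 |
Completion: T1=12  T2=24  T3=31  T4=43  T5=52  T6=62
Turnaround (C−A): T1=12  T2=24  T3=29  T4=41  T5=48  T6=51
Waiting = turnaround − burst: T1=0, T2=12, T3=22, T4=29, T5=39, T6=41
Total waiting = 0 + 12 + 22 + 29 + 39 + 41 = 143

143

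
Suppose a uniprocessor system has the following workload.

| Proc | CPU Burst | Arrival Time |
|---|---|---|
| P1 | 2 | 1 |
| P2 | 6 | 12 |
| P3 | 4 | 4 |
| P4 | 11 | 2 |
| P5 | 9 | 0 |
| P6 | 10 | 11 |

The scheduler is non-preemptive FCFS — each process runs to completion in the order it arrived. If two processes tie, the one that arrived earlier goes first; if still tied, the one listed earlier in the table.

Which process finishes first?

P5

Timeline: | P5 0-9 | P1 9-11 | P4 11-22 | P3 22-26 | P6 26-36 | P2 36-42 |
Completion: P1=11  P2=42  P3=26  P4=22  P5=9  P6=36
Turnaround (C−A): P1=10  P2=30  P3=22  P4=20  P5=9  P6=25
Finish order: P5 → P1 → P4 → P3 → P6 → P2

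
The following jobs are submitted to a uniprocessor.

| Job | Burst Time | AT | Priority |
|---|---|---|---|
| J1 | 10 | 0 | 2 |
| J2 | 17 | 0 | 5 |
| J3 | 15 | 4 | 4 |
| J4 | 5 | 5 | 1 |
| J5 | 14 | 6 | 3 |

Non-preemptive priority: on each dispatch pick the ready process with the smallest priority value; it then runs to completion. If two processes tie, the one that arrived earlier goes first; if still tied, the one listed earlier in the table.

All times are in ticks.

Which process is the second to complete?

J4

Schedule: | J1 0-10 | J4 10-15 | J5 15-29 | J3 29-44 | J2 44-61 |
Completion: J1=10  J2=61  J3=44  J4=15  J5=29
Turnaround (C−A): J1=10  J2=61  J3=40  J4=10  J5=23
Finish order: J1 → J4 → J5 → J3 → J2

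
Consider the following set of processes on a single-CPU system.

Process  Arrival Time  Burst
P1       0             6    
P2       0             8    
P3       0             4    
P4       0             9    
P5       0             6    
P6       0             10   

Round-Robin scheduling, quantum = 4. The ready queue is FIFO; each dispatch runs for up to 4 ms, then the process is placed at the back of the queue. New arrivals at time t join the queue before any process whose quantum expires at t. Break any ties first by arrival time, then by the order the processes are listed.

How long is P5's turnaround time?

36

Timeline: | P1 0-4 | P2 4-8 | P3 8-12 | P4 12-16 | P5 16-20 | P6 20-24 | P1 24-26 | P2 26-30 | P4 30-34 | P5 34-36 | P6 36-40 | P4 40-41 | P6 41-43 |
Completion: P1=26  P2=30  P3=12  P4=41  P5=36  P6=43
Turnaround(P5) = completion − arrival = 36 − 0 = 36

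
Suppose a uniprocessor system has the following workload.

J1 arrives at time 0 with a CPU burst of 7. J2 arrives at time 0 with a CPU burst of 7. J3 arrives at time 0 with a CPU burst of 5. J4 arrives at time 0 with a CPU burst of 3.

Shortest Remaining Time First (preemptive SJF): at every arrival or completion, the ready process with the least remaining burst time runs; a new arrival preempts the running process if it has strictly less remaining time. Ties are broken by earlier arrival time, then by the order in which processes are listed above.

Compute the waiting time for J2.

15

Timeline: | J4 0-3 | J3 3-8 | J1 8-15 | J2 15-22 |
Completion: J1=15  J2=22  J3=8  J4=3
Waiting(J2) = turnaround − burst = 22 − 7 = 15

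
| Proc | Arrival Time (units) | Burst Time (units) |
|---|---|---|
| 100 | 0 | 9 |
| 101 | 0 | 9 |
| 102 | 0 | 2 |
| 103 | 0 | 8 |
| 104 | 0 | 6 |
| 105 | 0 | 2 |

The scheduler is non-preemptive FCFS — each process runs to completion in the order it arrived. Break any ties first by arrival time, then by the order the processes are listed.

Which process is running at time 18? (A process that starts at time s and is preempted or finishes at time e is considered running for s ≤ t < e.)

Timeline: | 100 0-9 | 101 9-18 | 102 18-20 | 103 20-28 | 104 28-34 | 105 34-36 |
Completion: 100=9  101=18  102=20  103=28  104=34  105=36
Turnaround (C−A): 100=9  101=18  102=20  103=28  104=34  105=36

102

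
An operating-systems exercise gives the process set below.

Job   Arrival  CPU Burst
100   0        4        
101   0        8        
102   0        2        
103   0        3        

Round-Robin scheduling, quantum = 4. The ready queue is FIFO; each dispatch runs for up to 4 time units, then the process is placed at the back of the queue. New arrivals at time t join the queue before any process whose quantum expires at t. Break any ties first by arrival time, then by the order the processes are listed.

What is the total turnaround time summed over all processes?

44

Timeline: | 100 0-4 | 101 4-8 | 102 8-10 | 103 10-13 | 101 13-17 |
Completion: 100=4  101=17  102=10  103=13
Turnaround (C−A): 100=4  101=17  102=10  103=13
Turnaround = completion − arrival: 100=4, 101=17, 102=10, 103=13
Total turnaround = 4 + 17 + 10 + 13 = 44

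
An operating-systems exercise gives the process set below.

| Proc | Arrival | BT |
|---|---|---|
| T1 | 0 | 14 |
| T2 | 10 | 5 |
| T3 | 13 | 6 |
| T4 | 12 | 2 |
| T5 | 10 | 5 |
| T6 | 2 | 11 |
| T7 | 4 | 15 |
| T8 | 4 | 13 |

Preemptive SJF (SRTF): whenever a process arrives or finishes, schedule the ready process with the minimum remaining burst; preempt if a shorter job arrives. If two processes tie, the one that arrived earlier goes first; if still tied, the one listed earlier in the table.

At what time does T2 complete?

20

Timeline: | T1 0-2 | T6 2-13 | T4 13-15 | T2 15-20 | T5 20-25 | T3 25-31 | T1 31-43 | T8 43-56 | T7 56-71 |
Completion: T1=43  T2=20  T3=31  T4=15  T5=25  T6=13  T7=71  T8=56
Turnaround (C−A): T1=43  T2=10  T3=18  T4=3  T5=15  T6=11  T7=67  T8=52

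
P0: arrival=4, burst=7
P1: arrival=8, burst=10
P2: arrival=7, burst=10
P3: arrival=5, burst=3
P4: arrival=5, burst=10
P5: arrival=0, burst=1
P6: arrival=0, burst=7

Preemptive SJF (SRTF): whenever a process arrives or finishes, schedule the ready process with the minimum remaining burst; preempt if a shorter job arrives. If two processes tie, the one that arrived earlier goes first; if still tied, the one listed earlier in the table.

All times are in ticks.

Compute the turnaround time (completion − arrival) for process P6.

Schedule: | P5 0-1 | P6 1-8 | P3 8-11 | P0 11-18 | P4 18-28 | P2 28-38 | P1 38-48 |
Completion: P0=18  P1=48  P2=38  P3=11  P4=28  P5=1  P6=8
Turnaround(P6) = completion − arrival = 8 − 0 = 8

8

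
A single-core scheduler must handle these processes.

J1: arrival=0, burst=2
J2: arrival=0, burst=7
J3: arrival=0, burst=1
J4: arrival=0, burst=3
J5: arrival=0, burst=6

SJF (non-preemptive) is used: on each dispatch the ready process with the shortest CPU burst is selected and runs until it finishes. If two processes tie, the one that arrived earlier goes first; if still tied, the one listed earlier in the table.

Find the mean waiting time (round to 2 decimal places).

4.40

Schedule: | J3 0-1 | J1 1-3 | J4 3-6 | J5 6-12 | J2 12-19 |
Completion: J1=3  J2=19  J3=1  J4=6  J5=12
Waiting times: J1=1, J2=12, J3=0, J4=3, J5=6
Average waiting = (1+12+0+3+6) / 5 = 22/5 = 4.40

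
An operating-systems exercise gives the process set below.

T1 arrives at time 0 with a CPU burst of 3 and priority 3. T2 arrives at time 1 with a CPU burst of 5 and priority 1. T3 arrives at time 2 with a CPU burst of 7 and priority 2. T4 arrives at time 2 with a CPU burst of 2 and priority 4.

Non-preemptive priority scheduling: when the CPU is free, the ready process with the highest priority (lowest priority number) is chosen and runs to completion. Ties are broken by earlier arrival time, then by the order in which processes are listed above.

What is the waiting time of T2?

2

Timeline: | T1 0-3 | T2 3-8 | T3 8-15 | T4 15-17 |
Completion: T1=3  T2=8  T3=15  T4=17
Turnaround (C−A): T1=3  T2=7  T3=13  T4=15
Waiting(T2) = turnaround − burst = 7 − 5 = 2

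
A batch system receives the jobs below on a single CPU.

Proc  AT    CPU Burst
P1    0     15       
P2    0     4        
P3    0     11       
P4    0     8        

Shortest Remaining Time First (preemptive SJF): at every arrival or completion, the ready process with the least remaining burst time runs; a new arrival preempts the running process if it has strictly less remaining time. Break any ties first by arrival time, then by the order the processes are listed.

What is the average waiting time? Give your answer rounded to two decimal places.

Schedule: | P2 0-4 | P4 4-12 | P3 12-23 | P1 23-38 |
Completion: P1=38  P2=4  P3=23  P4=12
Turnaround (C−A): P1=38  P2=4  P3=23  P4=12
Waiting times: P1=23, P2=0, P3=12, P4=4
Average waiting = (23+0+12+4) / 4 = 39/4 = 9.75

9.75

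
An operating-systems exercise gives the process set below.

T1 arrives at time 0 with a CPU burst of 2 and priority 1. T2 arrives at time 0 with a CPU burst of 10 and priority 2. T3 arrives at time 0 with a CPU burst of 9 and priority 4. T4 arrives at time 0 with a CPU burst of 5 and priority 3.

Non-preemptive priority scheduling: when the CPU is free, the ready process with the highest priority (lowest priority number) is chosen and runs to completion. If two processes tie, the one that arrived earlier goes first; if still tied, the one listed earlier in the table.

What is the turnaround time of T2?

12

Timeline: | T1 0-2 | T2 2-12 | T4 12-17 | T3 17-26 |
Completion: T1=2  T2=12  T3=26  T4=17
Turnaround (C−A): T1=2  T2=12  T3=26  T4=17
Turnaround(T2) = completion − arrival = 12 − 0 = 12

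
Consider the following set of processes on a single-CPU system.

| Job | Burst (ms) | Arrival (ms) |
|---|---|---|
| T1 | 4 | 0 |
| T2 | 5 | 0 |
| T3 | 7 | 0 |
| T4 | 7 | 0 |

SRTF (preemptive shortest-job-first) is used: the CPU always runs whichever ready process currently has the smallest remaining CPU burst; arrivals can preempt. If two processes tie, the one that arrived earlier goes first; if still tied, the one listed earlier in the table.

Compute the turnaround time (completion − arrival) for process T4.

23

Timeline: | T1 0-4 | T2 4-9 | T3 9-16 | T4 16-23 |
Completion: T1=4  T2=9  T3=16  T4=23
Turnaround(T4) = completion − arrival = 23 − 0 = 23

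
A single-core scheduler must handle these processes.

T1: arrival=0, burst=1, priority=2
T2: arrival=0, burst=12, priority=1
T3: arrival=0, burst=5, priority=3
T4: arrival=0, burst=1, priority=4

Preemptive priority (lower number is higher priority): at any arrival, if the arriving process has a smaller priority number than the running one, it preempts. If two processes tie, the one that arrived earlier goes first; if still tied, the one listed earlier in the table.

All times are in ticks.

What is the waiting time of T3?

13

Schedule: | T2 0-12 | T1 12-13 | T3 13-18 | T4 18-19 |
Completion: T1=13  T2=12  T3=18  T4=19
Waiting(T3) = turnaround − burst = 18 − 5 = 13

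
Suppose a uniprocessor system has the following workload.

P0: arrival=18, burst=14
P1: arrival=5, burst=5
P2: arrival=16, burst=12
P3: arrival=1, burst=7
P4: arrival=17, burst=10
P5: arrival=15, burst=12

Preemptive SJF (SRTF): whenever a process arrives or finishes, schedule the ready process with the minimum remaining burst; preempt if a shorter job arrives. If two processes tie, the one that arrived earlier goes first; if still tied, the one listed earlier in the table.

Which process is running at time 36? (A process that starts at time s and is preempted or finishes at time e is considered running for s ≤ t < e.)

P4

Timeline: | idle 0-1 | P3 1-8 | P1 8-13 | idle 13-15 | P5 15-27 | P4 27-37 | P2 37-49 | P0 49-63 |
Completion: P0=63  P1=13  P2=49  P3=8  P4=37  P5=27
Turnaround (C−A): P0=45  P1=8  P2=33  P3=7  P4=20  P5=12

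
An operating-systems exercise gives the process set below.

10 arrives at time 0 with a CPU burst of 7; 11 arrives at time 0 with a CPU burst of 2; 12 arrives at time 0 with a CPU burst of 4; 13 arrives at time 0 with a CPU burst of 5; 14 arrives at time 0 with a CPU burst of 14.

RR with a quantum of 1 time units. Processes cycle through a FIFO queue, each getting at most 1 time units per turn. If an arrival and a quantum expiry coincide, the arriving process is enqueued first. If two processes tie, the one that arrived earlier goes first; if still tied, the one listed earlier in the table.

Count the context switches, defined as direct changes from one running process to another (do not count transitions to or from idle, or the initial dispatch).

Schedule: | 10 0-1 | 11 1-2 | 12 2-3 | 13 3-4 | 14 4-5 | 10 5-6 | 11 6-7 | 12 7-8 | 13 8-9 | 14 9-10 | 10 10-11 | 12 11-12 | 13 12-13 | 14 13-14 | 10 14-15 | 12 15-16 | 13 16-17 | 14 17-18 | 10 18-19 | 13 19-20 | 14 20-21 | 10 21-22 | 14 22-23 | 10 23-24 | 14 24-32 |
Completion: 10=24  11=7  12=16  13=20  14=32
Turnaround (C−A): 10=24  11=7  12=16  13=20  14=32

24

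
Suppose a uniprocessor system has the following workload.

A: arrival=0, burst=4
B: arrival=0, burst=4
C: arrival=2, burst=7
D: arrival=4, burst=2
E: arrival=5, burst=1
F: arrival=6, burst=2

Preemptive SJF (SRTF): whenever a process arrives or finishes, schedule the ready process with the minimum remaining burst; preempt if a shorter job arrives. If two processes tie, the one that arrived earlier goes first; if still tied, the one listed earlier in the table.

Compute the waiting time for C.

11

Schedule: | A 0-4 | D 4-6 | E 6-7 | F 7-9 | B 9-13 | C 13-20 |
Completion: A=4  B=13  C=20  D=6  E=7  F=9
Turnaround (C−A): A=4  B=13  C=18  D=2  E=2  F=3
Waiting(C) = turnaround − burst = 18 − 7 = 11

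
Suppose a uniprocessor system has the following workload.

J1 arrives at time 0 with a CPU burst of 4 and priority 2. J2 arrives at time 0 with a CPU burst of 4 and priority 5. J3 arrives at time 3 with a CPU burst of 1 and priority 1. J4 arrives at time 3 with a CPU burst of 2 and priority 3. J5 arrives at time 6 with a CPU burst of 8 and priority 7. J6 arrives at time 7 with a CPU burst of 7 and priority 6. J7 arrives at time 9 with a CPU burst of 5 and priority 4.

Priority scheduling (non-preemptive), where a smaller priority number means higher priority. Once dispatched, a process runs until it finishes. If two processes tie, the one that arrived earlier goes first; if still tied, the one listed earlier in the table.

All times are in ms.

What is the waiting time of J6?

Timeline: | J1 0-4 | J3 4-5 | J4 5-7 | J2 7-11 | J7 11-16 | J6 16-23 | J5 23-31 |
Completion: J1=4  J2=11  J3=5  J4=7  J5=31  J6=23  J7=16
Turnaround (C−A): J1=4  J2=11  J3=2  J4=4  J5=25  J6=16  J7=7
Waiting(J6) = turnaround − burst = 16 − 7 = 9

9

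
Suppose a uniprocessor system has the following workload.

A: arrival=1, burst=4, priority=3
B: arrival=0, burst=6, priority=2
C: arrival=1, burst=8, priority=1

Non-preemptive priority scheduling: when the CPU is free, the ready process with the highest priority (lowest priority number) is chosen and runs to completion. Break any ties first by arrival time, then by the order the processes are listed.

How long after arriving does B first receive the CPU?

Schedule: | B 0-6 | C 6-14 | A 14-18 |
Completion: A=18  B=6  C=14
Turnaround (C−A): A=17  B=6  C=13
Response(B) = first start − arrival = 0 − 0 = 0

0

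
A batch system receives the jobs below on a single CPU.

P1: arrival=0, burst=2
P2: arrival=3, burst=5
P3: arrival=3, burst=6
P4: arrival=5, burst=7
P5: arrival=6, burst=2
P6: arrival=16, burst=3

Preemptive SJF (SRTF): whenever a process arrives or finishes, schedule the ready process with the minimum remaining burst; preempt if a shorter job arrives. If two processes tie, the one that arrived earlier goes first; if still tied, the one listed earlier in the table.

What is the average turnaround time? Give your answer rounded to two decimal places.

8.00

Gantt: | P1 0-2 | idle 2-3 | P2 3-8 | P5 8-10 | P3 10-16 | P6 16-19 | P4 19-26 |
Completion: P1=2  P2=8  P3=16  P4=26  P5=10  P6=19
Turnaround (C−A): P1=2  P2=5  P3=13  P4=21  P5=4  P6=3
Turnaround times: P1=2, P2=5, P3=13, P4=21, P5=4, P6=3
Average turnaround = (2+5+13+21+4+3) / 6 = 48/6 = 8.00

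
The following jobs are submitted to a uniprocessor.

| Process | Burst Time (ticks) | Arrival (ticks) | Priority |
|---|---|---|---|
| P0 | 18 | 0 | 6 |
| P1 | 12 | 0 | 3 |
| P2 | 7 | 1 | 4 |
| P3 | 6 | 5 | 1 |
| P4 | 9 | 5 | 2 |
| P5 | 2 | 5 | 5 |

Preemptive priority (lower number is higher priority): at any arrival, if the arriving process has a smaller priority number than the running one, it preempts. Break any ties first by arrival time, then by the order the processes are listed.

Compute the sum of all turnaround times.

Schedule: | P1 0-5 | P3 5-11 | P4 11-20 | P1 20-27 | P2 27-34 | P5 34-36 | P0 36-54 |
Completion: P0=54  P1=27  P2=34  P3=11  P4=20  P5=36
Turnaround = completion − arrival: P0=54, P1=27, P2=33, P3=6, P4=15, P5=31
Total turnaround = 54 + 27 + 33 + 6 + 15 + 31 = 166

166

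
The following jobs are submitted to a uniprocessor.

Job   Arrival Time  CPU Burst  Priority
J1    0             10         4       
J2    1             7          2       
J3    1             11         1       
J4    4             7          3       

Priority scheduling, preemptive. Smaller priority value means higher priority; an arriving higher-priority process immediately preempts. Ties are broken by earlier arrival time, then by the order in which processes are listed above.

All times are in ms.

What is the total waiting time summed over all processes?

51

Gantt: | J1 0-1 | J3 1-12 | J2 12-19 | J4 19-26 | J1 26-35 |
Completion: J1=35  J2=19  J3=12  J4=26
Waiting = turnaround − burst: J1=25, J2=11, J3=0, J4=15
Total waiting = 25 + 11 + 0 + 15 = 51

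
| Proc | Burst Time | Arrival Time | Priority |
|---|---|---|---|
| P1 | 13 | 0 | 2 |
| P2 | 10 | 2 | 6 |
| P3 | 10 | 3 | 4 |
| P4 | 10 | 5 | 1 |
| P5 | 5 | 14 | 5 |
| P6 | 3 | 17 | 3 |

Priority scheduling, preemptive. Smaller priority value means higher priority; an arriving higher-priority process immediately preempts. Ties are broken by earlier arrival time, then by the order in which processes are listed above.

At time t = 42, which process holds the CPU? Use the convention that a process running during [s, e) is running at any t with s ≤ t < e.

Schedule: | P1 0-5 | P4 5-15 | P1 15-23 | P6 23-26 | P3 26-36 | P5 36-41 | P2 41-51 |
Completion: P1=23  P2=51  P3=36  P4=15  P5=41  P6=26
Turnaround (C−A): P1=23  P2=49  P3=33  P4=10  P5=27  P6=9

P2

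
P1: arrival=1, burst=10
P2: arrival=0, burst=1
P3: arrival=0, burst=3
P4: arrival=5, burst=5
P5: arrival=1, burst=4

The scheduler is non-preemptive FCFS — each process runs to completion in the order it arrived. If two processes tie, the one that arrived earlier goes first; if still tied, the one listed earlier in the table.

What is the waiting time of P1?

Timeline: | P2 0-1 | P3 1-4 | P1 4-14 | P5 14-18 | P4 18-23 |
Completion: P1=14  P2=1  P3=4  P4=23  P5=18
Waiting(P1) = turnaround − burst = 13 − 10 = 3

3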